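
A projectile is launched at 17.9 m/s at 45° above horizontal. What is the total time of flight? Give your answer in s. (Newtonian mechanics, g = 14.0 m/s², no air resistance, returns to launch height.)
T = 2v₀sin(θ)/g = 1.808 s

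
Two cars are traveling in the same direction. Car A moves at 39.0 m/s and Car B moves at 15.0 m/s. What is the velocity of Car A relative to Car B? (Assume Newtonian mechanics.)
v_rel = v_A - v_B = 39.0 - 15.0 = 24.0 m/s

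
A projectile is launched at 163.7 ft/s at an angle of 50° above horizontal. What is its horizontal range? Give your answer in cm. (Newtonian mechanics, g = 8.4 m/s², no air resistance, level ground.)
R = v₀² sin(2θ) / g (with unit conversion) = 29190.0 cm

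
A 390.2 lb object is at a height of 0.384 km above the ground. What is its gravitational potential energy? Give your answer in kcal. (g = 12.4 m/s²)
PE = mgh = 177 kg × 12.4 m/s² × 384 m = 8.428e+05 J = 201.4 kcal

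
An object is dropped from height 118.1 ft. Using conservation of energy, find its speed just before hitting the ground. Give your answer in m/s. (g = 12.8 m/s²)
mgh = ½mv² → v = √(2gh) = √(2×12.8×36) = 30.36 m/s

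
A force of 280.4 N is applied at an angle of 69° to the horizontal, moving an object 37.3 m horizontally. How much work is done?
W = Fd cosθ = 280.4×37.3×cos(69°) = 3748.1 J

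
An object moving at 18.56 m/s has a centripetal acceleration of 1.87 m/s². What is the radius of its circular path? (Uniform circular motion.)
r = v²/a_c = 18.56²/1.87 = 184.21 m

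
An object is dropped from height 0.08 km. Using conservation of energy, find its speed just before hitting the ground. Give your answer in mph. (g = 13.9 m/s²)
mgh = ½mv² → v = √(2gh) = √(2×13.9×80) = 47.16 m/s = 105.5 mph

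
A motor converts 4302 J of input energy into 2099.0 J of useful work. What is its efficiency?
η = W_out/W_in = 2099.0/4302 = 0.4879 = 48.79%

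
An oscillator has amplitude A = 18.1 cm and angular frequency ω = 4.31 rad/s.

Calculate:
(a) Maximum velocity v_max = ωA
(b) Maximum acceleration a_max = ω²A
v_max = ωA = 4.31×0.181 = 0.7801 m/s
a_max = ω²A = 4.31²×0.181 = 3.362 m/s²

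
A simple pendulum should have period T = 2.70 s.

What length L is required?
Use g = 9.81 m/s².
T = 2π√(L/g) → L = g(T/2π)² = 9.81×(2.7/2π)² = 1.811 m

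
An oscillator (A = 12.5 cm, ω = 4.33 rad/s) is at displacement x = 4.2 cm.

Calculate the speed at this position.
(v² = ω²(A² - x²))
v = ω√(A² − x²) = 4.33×√(0.125² − 0.042²) = 0.5098 m/s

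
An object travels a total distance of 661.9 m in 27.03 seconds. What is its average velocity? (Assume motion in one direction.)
v_avg = Δd / Δt = 661.9 / 27.03 = 24.49 m/s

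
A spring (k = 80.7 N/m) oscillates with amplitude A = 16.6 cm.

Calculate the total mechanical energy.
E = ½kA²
E = ½kA² = ½×80.7×(0.166)² = 1.112 J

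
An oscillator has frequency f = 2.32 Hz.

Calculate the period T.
T = 1/f = 1/2.32 = 0.431 s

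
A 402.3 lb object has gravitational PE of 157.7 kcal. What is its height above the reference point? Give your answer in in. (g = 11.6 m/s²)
PE = mgh → h = PE/(mg) = 6.598e+05 J / (182.5 kg × 11.6 m/s²) = 311.7 m = 12270.0 in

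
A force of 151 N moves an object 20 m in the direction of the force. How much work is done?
W = Fd = 151×20 = 3020.0 J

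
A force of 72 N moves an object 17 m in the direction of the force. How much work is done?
W = Fd = 72×17 = 1224.0 J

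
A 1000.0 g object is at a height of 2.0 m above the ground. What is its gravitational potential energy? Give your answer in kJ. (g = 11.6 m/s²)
PE = mgh = 1 kg × 11.6 m/s² × 2 m = 23.2 J = 0.0232 kJ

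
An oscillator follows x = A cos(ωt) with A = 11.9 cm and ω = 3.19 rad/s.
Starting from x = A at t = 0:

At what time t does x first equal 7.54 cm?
cos(ωt) = x/A = 7.54/11.9 = 0.6336
ωt = arccos(0.6336) = 0.8846 rad
t = 0.8846/3.19 = 0.2773 s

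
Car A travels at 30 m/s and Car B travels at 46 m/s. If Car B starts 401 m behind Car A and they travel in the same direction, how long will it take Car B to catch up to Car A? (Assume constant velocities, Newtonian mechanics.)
Relative speed: v_rel = 46 - 30 = 16 m/s
Time to catch: t = d₀/v_rel = 401/16 = 25.06 s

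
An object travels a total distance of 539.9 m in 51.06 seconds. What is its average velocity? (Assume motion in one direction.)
v_avg = Δd / Δt = 539.9 / 51.06 = 10.57 m/s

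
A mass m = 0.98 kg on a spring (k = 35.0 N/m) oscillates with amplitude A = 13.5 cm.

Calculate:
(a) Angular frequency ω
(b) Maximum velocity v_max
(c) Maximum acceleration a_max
ω = √(k/m) = √(35.0/0.98) = 5.976 rad/s
v_max = ωA = 5.976×0.135 = 0.8068 m/s
a_max = ω²A = 5.976²×0.135 = 4.821 m/s²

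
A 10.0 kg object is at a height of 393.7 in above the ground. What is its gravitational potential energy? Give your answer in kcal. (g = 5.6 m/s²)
PE = mgh = 10 kg × 5.6 m/s² × 10 m = 560 J = 0.1338 kcal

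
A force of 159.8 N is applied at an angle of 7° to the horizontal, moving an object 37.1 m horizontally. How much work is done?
W = Fd cosθ = 159.8×37.1×cos(7°) = 5884.4 J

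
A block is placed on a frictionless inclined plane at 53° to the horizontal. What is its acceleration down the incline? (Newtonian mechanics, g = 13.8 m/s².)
a = g sin(θ) = 13.8 × sin(53°) = 13.8 × 0.7986 = 11.02 m/s²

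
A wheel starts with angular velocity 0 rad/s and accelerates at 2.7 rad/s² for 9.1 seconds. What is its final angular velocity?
ω = ω₀ + αt = 0 + 2.7 × 9.1 = 24.57 rad/s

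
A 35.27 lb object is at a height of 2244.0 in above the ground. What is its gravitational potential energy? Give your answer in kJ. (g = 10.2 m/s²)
PE = mgh = 16 kg × 10.2 m/s² × 57 m = 9301 J = 9.301 kJ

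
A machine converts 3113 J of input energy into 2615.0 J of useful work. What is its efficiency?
η = W_out/W_in = 2615.0/3113 = 0.84 = 84.0%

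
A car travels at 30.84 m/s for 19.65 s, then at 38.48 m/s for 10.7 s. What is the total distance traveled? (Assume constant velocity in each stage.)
d₁ = v₁t₁ = 30.84 × 19.65 = 606.006 m
d₂ = v₂t₂ = 38.48 × 10.7 = 411.736 m
d_total = 606.006 + 411.736 = 1017.74 m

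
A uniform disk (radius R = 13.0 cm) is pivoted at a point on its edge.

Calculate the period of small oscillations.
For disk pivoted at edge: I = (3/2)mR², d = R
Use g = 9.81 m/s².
I/m = (3/2)R² = 0.02535 m²; d = R = 0.13 m
T = 2π√((3/2)R²/(gR)) = 2π√(3R/(2g)) = 0.8859 s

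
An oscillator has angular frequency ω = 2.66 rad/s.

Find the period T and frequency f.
T = 2π/ω = 2π/2.66 = 2.362 s; f = ω/2π = 0.4234 Hz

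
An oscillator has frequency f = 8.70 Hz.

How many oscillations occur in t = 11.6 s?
n = f×t = 8.7×11.6 = 100.9 oscillations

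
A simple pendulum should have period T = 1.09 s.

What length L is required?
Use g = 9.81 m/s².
T = 2π√(L/g) → L = g(T/2π)² = 9.81×(1.09/2π)² = 0.2952 m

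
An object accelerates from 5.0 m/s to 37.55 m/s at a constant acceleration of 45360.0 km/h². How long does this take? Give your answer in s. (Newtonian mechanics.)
t = (v - v₀)/a (with unit conversion) = 9.3 s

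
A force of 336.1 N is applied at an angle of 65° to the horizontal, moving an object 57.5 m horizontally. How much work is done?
W = Fd cosθ = 336.1×57.5×cos(65°) = 8167.4 J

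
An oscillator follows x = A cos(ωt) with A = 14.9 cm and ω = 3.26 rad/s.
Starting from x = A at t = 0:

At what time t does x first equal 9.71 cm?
cos(ωt) = x/A = 9.71/14.9 = 0.6517
ωt = arccos(0.6517) = 0.861 rad
t = 0.861/3.26 = 0.2641 s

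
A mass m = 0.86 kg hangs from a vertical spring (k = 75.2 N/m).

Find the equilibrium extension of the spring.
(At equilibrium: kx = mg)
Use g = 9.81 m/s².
x_eq = mg/k = 0.86×9.81/75.2 = 0.1122 m = 11.22 cm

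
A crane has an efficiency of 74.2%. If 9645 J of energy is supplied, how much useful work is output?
W_out = η × W_in = 0.742 × 9645 = 7156.6 J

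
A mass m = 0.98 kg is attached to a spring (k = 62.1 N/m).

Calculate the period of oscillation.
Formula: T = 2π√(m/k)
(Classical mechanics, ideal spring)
T = 2π√(m/k) = 2π√(0.98/62.1) = 0.7893 s; f = 1/T = 1.267 Hz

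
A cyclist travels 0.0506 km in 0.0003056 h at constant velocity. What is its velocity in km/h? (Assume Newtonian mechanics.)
v = d/t (with unit conversion) = 165.6 km/h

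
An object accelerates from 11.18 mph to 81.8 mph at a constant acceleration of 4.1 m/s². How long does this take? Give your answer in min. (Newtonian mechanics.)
t = (v - v₀)/a (with unit conversion) = 0.1283 min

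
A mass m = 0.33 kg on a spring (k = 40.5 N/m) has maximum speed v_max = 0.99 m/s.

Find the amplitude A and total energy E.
½mv²_max = ½kA² → A = v_max√(m/k) = 0.99×√(0.33/40.5) = 0.08936 m = 8.936 cm
E = ½mv²_max = ½×0.33×0.99² = 0.1617 J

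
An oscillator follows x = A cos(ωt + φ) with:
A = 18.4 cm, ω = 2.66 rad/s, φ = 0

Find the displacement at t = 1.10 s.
x = A cos(ωt + φ) = 18.4×cos(2.66×1.1 + 0) = -17.97 cm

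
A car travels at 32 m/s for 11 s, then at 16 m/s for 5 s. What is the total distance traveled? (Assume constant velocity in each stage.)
d₁ = v₁t₁ = 32 × 11 = 352 m
d₂ = v₂t₂ = 16 × 5 = 80 m
d_total = 352 + 80 = 432 m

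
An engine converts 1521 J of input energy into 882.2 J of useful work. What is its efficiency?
η = W_out/W_in = 882.2/1521 = 0.58 = 58.0%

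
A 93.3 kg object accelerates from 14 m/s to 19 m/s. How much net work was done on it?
W_net = ΔKE = ½m(v₂² − v₁²) = ½×93.3×(19² − 14²) = 7697.25 J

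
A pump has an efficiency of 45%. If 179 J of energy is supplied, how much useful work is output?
W_out = η × W_in = 0.45 × 179 = 80.55 J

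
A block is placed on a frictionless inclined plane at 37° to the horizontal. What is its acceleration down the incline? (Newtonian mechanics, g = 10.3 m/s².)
a = g sin(θ) = 10.3 × sin(37°) = 10.3 × 0.6018 = 6.2 m/s²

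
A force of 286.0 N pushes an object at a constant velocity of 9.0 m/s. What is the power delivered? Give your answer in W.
P = Fv = 286 N × 9 m/s = 2574 W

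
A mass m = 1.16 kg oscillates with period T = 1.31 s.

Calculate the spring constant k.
T = 2π√(m/k) → k = m(2π/T)² = 1.16×(2π/1.31)² = 26.69 N/m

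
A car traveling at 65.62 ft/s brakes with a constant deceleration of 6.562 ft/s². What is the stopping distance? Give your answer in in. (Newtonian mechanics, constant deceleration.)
d = v₀² / (2a) (with unit conversion) = 3937.0 in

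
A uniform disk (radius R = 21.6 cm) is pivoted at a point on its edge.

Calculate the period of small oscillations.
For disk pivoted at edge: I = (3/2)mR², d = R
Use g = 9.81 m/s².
I/m = (3/2)R² = 0.06998 m²; d = R = 0.216 m
T = 2π√((3/2)R²/(gR)) = 2π√(3R/(2g)) = 1.142 s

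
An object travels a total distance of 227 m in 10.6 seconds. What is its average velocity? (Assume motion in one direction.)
v_avg = Δd / Δt = 227 / 10.6 = 21.42 m/s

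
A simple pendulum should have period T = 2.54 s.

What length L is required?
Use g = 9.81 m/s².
T = 2π√(L/g) → L = g(T/2π)² = 9.81×(2.54/2π)² = 1.603 m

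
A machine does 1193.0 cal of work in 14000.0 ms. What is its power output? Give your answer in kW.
P = W/t = 4992 J / 14 s = 356.5 W = 0.3565 kW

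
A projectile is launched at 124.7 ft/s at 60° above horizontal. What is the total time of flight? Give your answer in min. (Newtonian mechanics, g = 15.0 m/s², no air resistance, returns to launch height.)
T = 2v₀sin(θ)/g (with unit conversion) = 0.07315 min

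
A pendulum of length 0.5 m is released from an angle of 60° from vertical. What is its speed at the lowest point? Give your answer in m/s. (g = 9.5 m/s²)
h = L(1 − cosθ) = 0.5×(1 − cos60°) = 0.25 m
v = √(2gh) = √(2×9.5×0.25) = 2.179 m/s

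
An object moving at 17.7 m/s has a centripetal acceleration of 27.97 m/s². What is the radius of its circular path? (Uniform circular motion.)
r = v²/a_c = 17.7²/27.97 = 11.2 m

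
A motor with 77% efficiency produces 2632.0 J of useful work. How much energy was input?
W_in = W_out/η = 2632.0/0.77 = 3418.2 J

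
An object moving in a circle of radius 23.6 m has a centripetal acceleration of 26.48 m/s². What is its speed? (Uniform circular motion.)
v = √(a_c × r) = √(26.48 × 23.6) = 25.0 m/s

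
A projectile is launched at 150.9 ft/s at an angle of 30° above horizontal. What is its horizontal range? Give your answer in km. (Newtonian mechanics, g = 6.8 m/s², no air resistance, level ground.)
R = v₀² sin(2θ) / g (with unit conversion) = 0.2694 km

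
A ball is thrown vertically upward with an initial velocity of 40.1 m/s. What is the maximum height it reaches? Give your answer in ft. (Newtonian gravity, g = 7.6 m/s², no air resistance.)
h_max = v₀²/(2g) (with unit conversion) = 347.1 ft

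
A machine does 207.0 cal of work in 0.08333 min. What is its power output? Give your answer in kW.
P = W/t = 866.1 J / 5 s = 173.2 W = 0.1732 kW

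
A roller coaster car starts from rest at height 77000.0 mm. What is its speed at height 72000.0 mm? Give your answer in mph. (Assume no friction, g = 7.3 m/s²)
mgh₁ = ½mv₂² + mgh₂ → v₂ = √(2g(h₁−h₂)) = √(2×7.3×(77−72)) = 8.544 m/s = 19.11 mph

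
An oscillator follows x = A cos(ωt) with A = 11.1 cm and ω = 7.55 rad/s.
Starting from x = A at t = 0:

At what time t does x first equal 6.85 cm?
cos(ωt) = x/A = 6.85/11.1 = 0.6171
ωt = arccos(0.6171) = 0.9057 rad
t = 0.9057/7.55 = 0.12 s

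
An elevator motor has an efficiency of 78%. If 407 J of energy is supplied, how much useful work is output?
W_out = η × W_in = 0.78 × 407 = 317.46 J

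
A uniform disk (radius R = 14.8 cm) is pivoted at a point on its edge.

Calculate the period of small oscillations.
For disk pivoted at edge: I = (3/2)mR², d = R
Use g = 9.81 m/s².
I/m = (3/2)R² = 0.03286 m²; d = R = 0.148 m
T = 2π√((3/2)R²/(gR)) = 2π√(3R/(2g)) = 0.9452 s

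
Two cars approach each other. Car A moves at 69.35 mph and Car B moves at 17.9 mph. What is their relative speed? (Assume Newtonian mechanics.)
v_rel = v_A + v_B = 69.35 + 17.9 = 87.25 mph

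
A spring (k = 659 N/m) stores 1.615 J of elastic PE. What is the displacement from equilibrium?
PE = ½kx² → x = √(2PE/k) = √(2×1.615/659) = 0.07001 m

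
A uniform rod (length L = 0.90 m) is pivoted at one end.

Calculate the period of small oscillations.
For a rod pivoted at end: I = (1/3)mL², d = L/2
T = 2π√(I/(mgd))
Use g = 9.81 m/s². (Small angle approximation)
I/m = (1/3)L² = 0.27 m²; d = L/2 = 0.45 m
T = 2π√(I/(mgd)) = 2π√(0.27/(9.81×0.45)) = 1.554 s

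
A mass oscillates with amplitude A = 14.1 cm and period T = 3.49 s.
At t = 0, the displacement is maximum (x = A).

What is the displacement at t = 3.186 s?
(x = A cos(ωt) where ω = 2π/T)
ω = 2π/T = 2π/3.49 = 1.8 rad/s
x = A cos(ωt) = 14.1×cos(1.8×3.186) = 12.04 cm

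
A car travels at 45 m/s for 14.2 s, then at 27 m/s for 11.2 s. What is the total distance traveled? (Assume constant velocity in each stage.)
d₁ = v₁t₁ = 45 × 14.2 = 639 m
d₂ = v₂t₂ = 27 × 11.2 = 302.4 m
d_total = 639 + 302.4 = 941.4 m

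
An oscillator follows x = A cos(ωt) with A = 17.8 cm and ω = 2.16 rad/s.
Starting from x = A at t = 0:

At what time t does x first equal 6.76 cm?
cos(ωt) = x/A = 6.76/17.8 = 0.3798
ωt = arccos(0.3798) = 1.181 rad
t = 1.181/2.16 = 0.5469 s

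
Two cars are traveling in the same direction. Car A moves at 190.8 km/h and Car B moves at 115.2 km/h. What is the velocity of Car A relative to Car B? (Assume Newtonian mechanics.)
v_rel = v_A - v_B = 190.8 - 115.2 = 75.6 km/h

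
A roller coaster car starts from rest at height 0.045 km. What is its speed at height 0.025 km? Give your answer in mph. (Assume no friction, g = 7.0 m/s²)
mgh₁ = ½mv₂² + mgh₂ → v₂ = √(2g(h₁−h₂)) = √(2×7.0×(45−25)) = 16.73 m/s = 37.43 mph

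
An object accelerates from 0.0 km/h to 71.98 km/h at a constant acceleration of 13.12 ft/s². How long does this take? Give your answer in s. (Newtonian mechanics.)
t = (v - v₀)/a (with unit conversion) = 5.0 s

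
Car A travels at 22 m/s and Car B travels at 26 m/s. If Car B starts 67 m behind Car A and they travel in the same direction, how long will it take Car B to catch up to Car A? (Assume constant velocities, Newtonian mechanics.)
Relative speed: v_rel = 26 - 22 = 4 m/s
Time to catch: t = d₀/v_rel = 67/4 = 16.75 s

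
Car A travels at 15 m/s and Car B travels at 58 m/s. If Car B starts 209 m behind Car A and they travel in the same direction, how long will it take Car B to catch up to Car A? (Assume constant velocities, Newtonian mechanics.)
Relative speed: v_rel = 58 - 15 = 43 m/s
Time to catch: t = d₀/v_rel = 209/43 = 4.86 s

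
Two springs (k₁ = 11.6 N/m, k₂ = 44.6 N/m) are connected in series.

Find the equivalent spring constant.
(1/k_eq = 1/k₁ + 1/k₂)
1/k_eq = 1/11.6 + 1/44.6 = 0.10863; k_eq = 9.206 N/m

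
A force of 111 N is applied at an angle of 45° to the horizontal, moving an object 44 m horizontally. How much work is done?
W = Fd cosθ = 111×44×cos(45°) = 3453.5 J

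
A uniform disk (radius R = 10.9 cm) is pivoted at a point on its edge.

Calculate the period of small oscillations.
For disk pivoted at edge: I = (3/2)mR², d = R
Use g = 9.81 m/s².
I/m = (3/2)R² = 0.01782 m²; d = R = 0.109 m
T = 2π√((3/2)R²/(gR)) = 2π√(3R/(2g)) = 0.8112 s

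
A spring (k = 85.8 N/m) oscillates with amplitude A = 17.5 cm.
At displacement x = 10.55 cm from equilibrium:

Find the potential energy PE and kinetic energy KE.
E_total = ½kA² = ½×85.8×(0.175)² = 1.314 J
PE = ½kx² = ½×85.8×(0.1055)² = 0.4775 J
KE = E_total − PE = 0.8363 J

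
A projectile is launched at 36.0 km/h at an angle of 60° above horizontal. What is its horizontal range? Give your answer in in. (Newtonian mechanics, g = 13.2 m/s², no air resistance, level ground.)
R = v₀² sin(2θ) / g (with unit conversion) = 258.3 in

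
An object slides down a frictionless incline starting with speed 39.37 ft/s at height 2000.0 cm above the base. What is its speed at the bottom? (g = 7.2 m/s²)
½mv₀² + mgh = ½mv² → v = √(v₀² + 2gh) = √(12² + 2×7.2×20) = 20.78 m/s = 68.19 ft/s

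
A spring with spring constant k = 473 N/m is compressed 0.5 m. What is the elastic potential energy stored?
PE = ½kx² = ½×473×0.5² = 59.12 J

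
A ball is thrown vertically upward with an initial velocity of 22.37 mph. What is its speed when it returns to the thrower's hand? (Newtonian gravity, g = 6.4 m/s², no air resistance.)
By conservation of energy, the ball returns at the same speed = 22.37 mph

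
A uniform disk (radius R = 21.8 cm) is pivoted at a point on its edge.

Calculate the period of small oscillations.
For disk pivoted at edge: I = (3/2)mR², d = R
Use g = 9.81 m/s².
I/m = (3/2)R² = 0.07129 m²; d = R = 0.218 m
T = 2π√((3/2)R²/(gR)) = 2π√(3R/(2g)) = 1.147 s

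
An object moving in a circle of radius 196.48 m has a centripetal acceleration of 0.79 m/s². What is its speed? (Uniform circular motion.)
v = √(a_c × r) = √(0.79 × 196.48) = 12.46 m/s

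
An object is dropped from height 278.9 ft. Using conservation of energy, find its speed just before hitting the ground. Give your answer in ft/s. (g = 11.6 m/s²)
mgh = ½mv² → v = √(2gh) = √(2×11.6×85.01) = 44.41 m/s = 145.7 ft/s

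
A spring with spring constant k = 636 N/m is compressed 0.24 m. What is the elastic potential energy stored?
PE = ½kx² = ½×636×0.24² = 18.32 J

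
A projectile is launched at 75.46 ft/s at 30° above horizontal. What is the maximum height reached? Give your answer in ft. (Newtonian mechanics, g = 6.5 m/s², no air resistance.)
H = v₀²sin²(θ)/(2g) (with unit conversion) = 33.38 ft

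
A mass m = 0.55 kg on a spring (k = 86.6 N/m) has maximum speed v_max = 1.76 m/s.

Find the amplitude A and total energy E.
½mv²_max = ½kA² → A = v_max√(m/k) = 1.76×√(0.55/86.6) = 0.1403 m = 14.03 cm
E = ½mv²_max = ½×0.55×1.76² = 0.8518 J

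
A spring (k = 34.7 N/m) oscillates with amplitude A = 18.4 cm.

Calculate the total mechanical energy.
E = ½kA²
E = ½kA² = ½×34.7×(0.184)² = 0.5874 J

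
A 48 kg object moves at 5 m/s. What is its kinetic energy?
KE = ½mv² = ½×48×5² = 600.0 J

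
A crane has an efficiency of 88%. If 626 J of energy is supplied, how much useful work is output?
W_out = η × W_in = 0.88 × 626 = 550.88 J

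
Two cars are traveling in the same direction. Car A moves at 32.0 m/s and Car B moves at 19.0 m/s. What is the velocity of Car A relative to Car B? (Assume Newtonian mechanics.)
v_rel = v_A - v_B = 32.0 - 19.0 = 13.0 m/s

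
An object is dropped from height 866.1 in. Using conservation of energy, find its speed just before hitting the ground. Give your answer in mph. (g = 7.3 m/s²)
mgh = ½mv² → v = √(2gh) = √(2×7.3×22) = 17.92 m/s = 40.09 mph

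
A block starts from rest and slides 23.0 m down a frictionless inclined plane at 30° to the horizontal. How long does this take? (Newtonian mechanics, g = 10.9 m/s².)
a = g sin(θ) = 10.9 × sin(30°) = 5.45 m/s²
t = √(2d/a) = √(2 × 23.0 / 5.45) = 2.91 s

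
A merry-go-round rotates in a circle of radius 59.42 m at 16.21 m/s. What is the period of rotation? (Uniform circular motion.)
T = 2πr/v = 2π×59.42/16.21 = 23.03 s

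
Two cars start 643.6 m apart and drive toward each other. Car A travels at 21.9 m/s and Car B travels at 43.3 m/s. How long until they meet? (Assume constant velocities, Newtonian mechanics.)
Combined speed: v_combined = 21.9 + 43.3 = 65.2 m/s
Time to meet: t = d/65.2 = 643.6/65.2 = 9.87 s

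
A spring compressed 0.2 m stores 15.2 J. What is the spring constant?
PE = ½kx² → k = 2PE/x² = 2×15.2/0.2² = 760.0 N/m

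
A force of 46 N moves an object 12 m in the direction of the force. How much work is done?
W = Fd = 46×12 = 552.0 J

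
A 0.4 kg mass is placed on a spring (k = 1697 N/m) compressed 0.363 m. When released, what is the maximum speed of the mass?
½kx² = ½mv² → v = x√(k/m) = 0.363×√(1697/0.4) = 23.64 m/s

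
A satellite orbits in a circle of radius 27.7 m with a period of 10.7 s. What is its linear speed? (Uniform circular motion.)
v = 2πr/T = 2π×27.7/10.7 = 16.27 m/s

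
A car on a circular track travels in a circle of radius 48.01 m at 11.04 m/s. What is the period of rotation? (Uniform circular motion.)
T = 2πr/v = 2π×48.01/11.04 = 27.32 s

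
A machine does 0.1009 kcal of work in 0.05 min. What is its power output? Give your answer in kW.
P = W/t = 422.2 J / 3 s = 140.7 W = 0.1407 kW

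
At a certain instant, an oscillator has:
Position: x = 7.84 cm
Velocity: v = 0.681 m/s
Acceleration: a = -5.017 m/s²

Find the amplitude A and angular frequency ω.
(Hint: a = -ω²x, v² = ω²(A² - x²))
a = −ω²x → ω = √(|a|/x) = √(5.017/0.0784) = 8 rad/s
v² = ω²(A² − x²) → A = √(x² + v²/ω²) = √(0.0784² + 0.681²/8²) = 0.1157 m = 11.57 cm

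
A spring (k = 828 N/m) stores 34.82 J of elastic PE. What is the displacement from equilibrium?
PE = ½kx² → x = √(2PE/k) = √(2×34.82/828) = 0.29 m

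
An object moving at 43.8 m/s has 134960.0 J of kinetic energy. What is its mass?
KE = ½mv² → m = 2KE/v² = 2×134960.0/43.8² = 140.7 kg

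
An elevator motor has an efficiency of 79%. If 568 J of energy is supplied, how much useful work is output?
W_out = η × W_in = 0.79 × 568 = 448.72 J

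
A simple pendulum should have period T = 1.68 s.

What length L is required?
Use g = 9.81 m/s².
T = 2π√(L/g) → L = g(T/2π)² = 9.81×(1.68/2π)² = 0.7013 m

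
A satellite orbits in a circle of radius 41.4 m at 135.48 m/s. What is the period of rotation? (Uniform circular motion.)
T = 2πr/v = 2π×41.4/135.48 = 1.92 s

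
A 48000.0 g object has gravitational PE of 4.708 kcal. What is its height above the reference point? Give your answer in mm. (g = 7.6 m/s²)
PE = mgh → h = PE/(mg) = 1.97e+04 J / (48 kg × 7.6 m/s²) = 54 m = 54000.0 mm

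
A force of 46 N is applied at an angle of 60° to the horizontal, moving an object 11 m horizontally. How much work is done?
W = Fd cosθ = 46×11×cos(60°) = 253.0 J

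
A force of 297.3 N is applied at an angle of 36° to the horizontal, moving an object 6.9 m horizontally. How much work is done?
W = Fd cosθ = 297.3×6.9×cos(36°) = 1659.6 J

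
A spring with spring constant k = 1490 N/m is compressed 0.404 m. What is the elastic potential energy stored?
PE = ½kx² = ½×1490×0.404² = 121.6 J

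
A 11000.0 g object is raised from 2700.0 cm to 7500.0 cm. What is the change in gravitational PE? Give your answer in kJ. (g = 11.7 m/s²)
ΔPE = mg(h₂ − h₁) = 11 kg × 11.7 m/s² × (75 − 27) m = 6178 J = 6.178 kJ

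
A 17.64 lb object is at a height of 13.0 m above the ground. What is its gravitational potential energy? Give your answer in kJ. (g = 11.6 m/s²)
PE = mgh = 8.001 kg × 11.6 m/s² × 13 m = 1207 J = 1.207 kJ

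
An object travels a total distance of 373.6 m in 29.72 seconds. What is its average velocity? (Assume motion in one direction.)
v_avg = Δd / Δt = 373.6 / 29.72 = 12.57 m/s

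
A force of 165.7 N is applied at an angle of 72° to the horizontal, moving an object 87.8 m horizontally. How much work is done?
W = Fd cosθ = 165.7×87.8×cos(72°) = 4495.7 J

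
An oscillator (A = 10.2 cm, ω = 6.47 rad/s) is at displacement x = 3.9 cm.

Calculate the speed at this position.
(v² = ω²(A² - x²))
v = ω√(A² − x²) = 6.47×√(0.102² − 0.039²) = 0.6098 m/s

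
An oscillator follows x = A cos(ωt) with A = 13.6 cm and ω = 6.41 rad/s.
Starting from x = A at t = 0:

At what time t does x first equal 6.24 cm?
cos(ωt) = x/A = 6.24/13.6 = 0.4588
ωt = arccos(0.4588) = 1.094 rad
t = 1.094/6.41 = 0.1707 s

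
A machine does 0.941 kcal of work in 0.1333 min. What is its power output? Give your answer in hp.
P = W/t = 3937 J / 7.998 s = 492.3 W = 0.6601 hp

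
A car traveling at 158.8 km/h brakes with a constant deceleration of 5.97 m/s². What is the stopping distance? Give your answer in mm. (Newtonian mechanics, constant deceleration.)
d = v₀² / (2a) (with unit conversion) = 163000.0 mm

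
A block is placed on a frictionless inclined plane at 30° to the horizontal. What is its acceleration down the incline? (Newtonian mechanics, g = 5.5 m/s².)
a = g sin(θ) = 5.5 × sin(30°) = 5.5 × 0.5 = 2.75 m/s²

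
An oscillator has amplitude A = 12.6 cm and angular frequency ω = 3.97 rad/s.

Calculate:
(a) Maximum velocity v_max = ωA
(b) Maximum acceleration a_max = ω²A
v_max = ωA = 3.97×0.126 = 0.5002 m/s
a_max = ω²A = 3.97²×0.126 = 1.986 m/s²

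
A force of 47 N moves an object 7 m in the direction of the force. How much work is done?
W = Fd = 47×7 = 329.0 J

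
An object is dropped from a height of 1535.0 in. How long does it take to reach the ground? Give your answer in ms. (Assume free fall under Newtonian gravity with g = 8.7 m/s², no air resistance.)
t = √(2h/g) (with unit conversion) = 2994.0 ms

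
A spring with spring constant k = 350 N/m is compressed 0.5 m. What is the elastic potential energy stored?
PE = ½kx² = ½×350×0.5² = 43.75 J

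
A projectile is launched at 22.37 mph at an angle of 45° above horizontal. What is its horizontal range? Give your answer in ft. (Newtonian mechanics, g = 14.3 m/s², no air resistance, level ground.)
R = v₀² sin(2θ) / g (with unit conversion) = 22.94 ft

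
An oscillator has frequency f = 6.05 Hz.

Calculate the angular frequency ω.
ω = 2πf = 2π×6.05 = 38.01 rad/s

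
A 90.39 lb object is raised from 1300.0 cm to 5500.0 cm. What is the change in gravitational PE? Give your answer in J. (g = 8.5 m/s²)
ΔPE = mg(h₂ − h₁) = 41 kg × 8.5 m/s² × (55 − 13) m = 1.464e+04 J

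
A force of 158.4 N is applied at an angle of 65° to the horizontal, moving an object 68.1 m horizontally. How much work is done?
W = Fd cosθ = 158.4×68.1×cos(65°) = 4558.8 J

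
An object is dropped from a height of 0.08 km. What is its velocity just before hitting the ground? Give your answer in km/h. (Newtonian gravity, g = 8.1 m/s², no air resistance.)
v = √(2gh) (with unit conversion) = 129.6 km/h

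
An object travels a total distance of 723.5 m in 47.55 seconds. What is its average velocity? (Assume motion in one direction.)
v_avg = Δd / Δt = 723.5 / 47.55 = 15.22 m/s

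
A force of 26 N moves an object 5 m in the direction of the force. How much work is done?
W = Fd = 26×5 = 130.0 J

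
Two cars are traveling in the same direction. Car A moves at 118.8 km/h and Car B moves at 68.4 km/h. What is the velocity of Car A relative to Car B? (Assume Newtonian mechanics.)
v_rel = v_A - v_B = 118.8 - 68.4 = 50.4 km/h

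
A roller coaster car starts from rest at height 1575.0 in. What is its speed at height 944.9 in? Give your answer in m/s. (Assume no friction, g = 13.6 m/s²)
mgh₁ = ½mv₂² + mgh₂ → v₂ = √(2g(h₁−h₂)) = √(2×13.6×(40−24)) = 20.86 m/s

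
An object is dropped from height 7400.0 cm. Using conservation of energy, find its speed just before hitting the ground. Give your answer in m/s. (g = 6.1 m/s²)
mgh = ½mv² → v = √(2gh) = √(2×6.1×74) = 30.05 m/s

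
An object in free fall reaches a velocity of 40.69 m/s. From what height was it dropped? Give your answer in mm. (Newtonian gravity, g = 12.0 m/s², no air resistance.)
h = v²/(2g) (with unit conversion) = 68990.0 mm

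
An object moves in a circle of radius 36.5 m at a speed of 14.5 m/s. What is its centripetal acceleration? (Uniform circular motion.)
a_c = v²/r = 14.5²/36.5 = 210.25/36.5 = 5.76 m/s²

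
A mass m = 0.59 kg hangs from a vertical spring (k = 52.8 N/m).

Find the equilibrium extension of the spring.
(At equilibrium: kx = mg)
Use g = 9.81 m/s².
x_eq = mg/k = 0.59×9.81/52.8 = 0.1096 m = 10.96 cm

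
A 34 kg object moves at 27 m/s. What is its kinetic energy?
KE = ½mv² = ½×34×27² = 12393.0 J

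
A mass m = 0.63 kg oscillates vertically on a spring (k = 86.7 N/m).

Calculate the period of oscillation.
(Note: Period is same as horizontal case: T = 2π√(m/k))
T = 2π√(m/k) = 2π√(0.63/86.7) = 0.5356 s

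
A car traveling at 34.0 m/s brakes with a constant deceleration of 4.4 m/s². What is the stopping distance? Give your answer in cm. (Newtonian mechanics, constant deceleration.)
d = v₀² / (2a) (with unit conversion) = 13140.0 cm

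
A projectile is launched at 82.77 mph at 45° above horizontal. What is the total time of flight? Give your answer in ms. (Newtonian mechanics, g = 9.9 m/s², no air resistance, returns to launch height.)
T = 2v₀sin(θ)/g (with unit conversion) = 5286.0 ms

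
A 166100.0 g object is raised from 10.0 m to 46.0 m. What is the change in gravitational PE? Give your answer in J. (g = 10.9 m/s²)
ΔPE = mg(h₂ − h₁) = 166.1 kg × 10.9 m/s² × (46 − 10) m = 6.518e+04 J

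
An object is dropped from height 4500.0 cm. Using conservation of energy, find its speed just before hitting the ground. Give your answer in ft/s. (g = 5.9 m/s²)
mgh = ½mv² → v = √(2gh) = √(2×5.9×45) = 23.04 m/s = 75.6 ft/s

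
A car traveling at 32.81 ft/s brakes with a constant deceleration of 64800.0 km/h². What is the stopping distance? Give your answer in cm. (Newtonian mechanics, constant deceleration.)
d = v₀² / (2a) (with unit conversion) = 1000.0 cm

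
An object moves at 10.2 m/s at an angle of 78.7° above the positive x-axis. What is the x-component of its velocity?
vₓ = v cos(θ) = 10.2 × cos(78.7°) = 2.0 m/s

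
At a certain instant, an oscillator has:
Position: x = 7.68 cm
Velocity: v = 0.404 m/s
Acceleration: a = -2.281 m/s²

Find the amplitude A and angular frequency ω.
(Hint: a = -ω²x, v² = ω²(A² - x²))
a = −ω²x → ω = √(|a|/x) = √(2.281/0.0768) = 5.45 rad/s
v² = ω²(A² − x²) → A = √(x² + v²/ω²) = √(0.0768² + 0.404²/5.45²) = 0.1067 m = 10.67 cm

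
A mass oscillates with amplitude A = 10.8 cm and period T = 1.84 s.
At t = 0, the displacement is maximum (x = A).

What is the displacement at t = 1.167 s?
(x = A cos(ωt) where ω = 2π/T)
ω = 2π/T = 2π/1.84 = 3.415 rad/s
x = A cos(ωt) = 10.8×cos(3.415×1.167) = -7.181 cm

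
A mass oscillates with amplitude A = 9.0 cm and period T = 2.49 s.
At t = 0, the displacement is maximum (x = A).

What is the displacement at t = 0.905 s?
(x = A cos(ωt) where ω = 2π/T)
ω = 2π/T = 2π/2.49 = 2.523 rad/s
x = A cos(ωt) = 9.0×cos(2.523×0.905) = -5.886 cm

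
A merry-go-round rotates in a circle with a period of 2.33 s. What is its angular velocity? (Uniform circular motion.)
ω = 2π/T = 2π/2.33 = 2.6966 rad/s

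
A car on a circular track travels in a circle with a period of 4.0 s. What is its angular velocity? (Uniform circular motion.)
ω = 2π/T = 2π/4.0 = 1.5708 rad/s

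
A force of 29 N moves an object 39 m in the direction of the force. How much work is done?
W = Fd = 29×39 = 1131.0 J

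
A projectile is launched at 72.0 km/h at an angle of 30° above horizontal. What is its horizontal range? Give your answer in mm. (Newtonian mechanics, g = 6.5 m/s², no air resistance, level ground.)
R = v₀² sin(2θ) / g (with unit conversion) = 53290.0 mm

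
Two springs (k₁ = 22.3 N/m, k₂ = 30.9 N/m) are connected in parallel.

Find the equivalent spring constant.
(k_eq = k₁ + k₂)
k_eq = k₁ + k₂ = 22.3 + 30.9 = 53.2 N/m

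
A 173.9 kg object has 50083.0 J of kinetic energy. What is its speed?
KE = ½mv² → v = √(2KE/m) = √(2×50083.0/173.9) = 24.0 m/s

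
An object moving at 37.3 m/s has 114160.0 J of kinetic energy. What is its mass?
KE = ½mv² → m = 2KE/v² = 2×114160.0/37.3² = 164.1 kg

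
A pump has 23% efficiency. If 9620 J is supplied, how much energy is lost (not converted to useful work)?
W_out = η × W_in = 0.23×9620 = 2212.6 J
W_lost = W_in − W_out = 9620 − 2212.6 = 7407.4 J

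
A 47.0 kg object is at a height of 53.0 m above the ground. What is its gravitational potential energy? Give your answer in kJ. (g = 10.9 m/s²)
PE = mgh = 47 kg × 10.9 m/s² × 53 m = 2.715e+04 J = 27.15 kJ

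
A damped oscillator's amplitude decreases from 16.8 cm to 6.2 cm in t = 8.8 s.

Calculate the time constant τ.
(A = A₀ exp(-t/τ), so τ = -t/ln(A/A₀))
A/A₀ = 6.2/16.8 = 0.369; ln(A/A₀) = -0.9968
τ = −t/ln(A/A₀) = −8.8/-0.9968 = 8.828 s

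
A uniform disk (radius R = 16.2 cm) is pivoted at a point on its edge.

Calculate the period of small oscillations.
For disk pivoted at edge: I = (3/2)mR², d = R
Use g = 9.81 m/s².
I/m = (3/2)R² = 0.03937 m²; d = R = 0.162 m
T = 2π√((3/2)R²/(gR)) = 2π√(3R/(2g)) = 0.9889 s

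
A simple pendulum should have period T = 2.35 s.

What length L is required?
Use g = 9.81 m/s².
T = 2π√(L/g) → L = g(T/2π)² = 9.81×(2.35/2π)² = 1.372 m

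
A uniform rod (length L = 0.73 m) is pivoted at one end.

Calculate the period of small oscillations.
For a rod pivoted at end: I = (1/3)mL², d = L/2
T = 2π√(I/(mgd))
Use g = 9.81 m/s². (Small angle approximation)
I/m = (1/3)L² = 0.1776 m²; d = L/2 = 0.365 m
T = 2π√(I/(mgd)) = 2π√(0.1776/(9.81×0.365)) = 1.399 s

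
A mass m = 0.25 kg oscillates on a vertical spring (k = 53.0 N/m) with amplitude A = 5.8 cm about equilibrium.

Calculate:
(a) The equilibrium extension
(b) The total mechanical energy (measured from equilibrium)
x_eq = mg/k = 0.25×9.81/53.0 = 0.04627 m = 4.627 cm
E = ½kA² = ½×53.0×(0.058)² = 0.08915 J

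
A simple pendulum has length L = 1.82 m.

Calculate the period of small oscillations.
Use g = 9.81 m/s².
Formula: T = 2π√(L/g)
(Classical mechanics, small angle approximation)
T = 2π√(L/g) = 2π√(1.82/9.81) = 2.706 s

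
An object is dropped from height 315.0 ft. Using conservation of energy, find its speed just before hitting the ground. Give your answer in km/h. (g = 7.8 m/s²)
mgh = ½mv² → v = √(2gh) = √(2×7.8×96.01) = 38.7 m/s = 139.3 km/h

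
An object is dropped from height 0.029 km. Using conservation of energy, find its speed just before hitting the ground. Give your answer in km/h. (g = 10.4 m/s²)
mgh = ½mv² → v = √(2gh) = √(2×10.4×29) = 24.56 m/s = 88.42 km/h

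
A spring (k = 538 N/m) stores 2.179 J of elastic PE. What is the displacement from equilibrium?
PE = ½kx² → x = √(2PE/k) = √(2×2.179/538) = 0.09 m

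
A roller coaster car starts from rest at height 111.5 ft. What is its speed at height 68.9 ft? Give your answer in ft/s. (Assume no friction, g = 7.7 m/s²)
mgh₁ = ½mv₂² + mgh₂ → v₂ = √(2g(h₁−h₂)) = √(2×7.7×(33.99−21)) = 14.14 m/s = 46.39 ft/s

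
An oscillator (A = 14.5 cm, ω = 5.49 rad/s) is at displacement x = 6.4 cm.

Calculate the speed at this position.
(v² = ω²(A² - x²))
v = ω√(A² − x²) = 5.49×√(0.145² − 0.064²) = 0.7143 m/s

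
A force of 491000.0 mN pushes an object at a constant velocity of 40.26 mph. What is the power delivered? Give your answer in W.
P = Fv = 491 N × 18 m/s = 8837 W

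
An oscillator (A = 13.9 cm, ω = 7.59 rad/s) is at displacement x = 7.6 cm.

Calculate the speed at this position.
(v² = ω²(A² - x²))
v = ω√(A² − x²) = 7.59×√(0.139² − 0.076²) = 0.8833 m/s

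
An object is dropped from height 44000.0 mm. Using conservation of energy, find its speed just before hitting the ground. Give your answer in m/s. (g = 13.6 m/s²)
mgh = ½mv² → v = √(2gh) = √(2×13.6×44) = 34.59 m/s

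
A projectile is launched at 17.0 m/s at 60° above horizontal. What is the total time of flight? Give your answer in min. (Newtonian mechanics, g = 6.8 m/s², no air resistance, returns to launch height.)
T = 2v₀sin(θ)/g (with unit conversion) = 0.07217 min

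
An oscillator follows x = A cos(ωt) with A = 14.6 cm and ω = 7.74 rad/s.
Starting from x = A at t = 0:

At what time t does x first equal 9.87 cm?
cos(ωt) = x/A = 9.87/14.6 = 0.676
ωt = arccos(0.676) = 0.8284 rad
t = 0.8284/7.74 = 0.107 s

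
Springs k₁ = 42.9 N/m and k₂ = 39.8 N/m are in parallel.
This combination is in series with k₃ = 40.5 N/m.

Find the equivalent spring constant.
k₁₂ = k₁ + k₂ = 82.7 N/m (parallel)
1/k_eq = 1/k₁₂ + 1/k₃ → k_eq = 27.19 N/m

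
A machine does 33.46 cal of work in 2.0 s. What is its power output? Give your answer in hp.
P = W/t = 140 J / 2 s = 70 W = 0.09387 hp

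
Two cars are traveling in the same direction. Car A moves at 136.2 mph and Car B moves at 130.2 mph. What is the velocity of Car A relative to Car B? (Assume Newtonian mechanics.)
v_rel = v_A - v_B = 136.2 - 130.2 = 6.0 mph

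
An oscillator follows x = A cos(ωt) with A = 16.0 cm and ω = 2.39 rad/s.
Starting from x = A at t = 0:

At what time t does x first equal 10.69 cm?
cos(ωt) = x/A = 10.69/16.0 = 0.6681
ωt = arccos(0.6681) = 0.8391 rad
t = 0.8391/2.39 = 0.3511 s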